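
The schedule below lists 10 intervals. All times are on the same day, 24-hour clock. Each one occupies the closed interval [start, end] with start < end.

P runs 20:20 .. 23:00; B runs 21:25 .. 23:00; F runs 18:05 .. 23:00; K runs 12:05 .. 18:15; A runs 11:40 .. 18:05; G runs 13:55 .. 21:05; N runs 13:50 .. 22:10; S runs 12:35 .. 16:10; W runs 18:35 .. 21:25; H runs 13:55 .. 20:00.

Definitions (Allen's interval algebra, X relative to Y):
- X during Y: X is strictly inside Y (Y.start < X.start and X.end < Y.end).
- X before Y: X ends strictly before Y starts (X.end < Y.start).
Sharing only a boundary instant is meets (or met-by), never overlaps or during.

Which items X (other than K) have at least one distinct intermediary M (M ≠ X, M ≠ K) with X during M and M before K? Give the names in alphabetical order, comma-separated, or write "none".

none

Target K = [12:05, 18:15].
Intermediaries M with M before K: none.
Union: none.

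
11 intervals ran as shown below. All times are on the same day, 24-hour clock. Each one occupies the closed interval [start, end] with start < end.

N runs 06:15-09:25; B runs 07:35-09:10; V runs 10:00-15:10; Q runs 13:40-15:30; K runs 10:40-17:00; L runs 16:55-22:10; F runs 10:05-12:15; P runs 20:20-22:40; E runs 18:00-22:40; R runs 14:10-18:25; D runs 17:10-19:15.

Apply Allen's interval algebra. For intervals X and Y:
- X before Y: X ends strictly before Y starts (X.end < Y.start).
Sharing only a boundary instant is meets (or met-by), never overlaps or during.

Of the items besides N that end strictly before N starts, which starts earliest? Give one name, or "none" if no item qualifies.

none

Target N = [06:15, 09:25].
B [07:35, 09:10] → during → excluded.
D [17:10, 19:15] → after → excluded.
E [18:00, 22:40] → after → excluded.
F [10:05, 12:15] → after → excluded.
K [10:40, 17:00] → after → excluded.
L [16:55, 22:10] → after → excluded.
P [20:20, 22:40] → after → excluded.
Q [13:40, 15:30] → after → excluded.
R [14:10, 18:25] → after → excluded.
V [10:00, 15:10] → after → excluded.
No candidates → none.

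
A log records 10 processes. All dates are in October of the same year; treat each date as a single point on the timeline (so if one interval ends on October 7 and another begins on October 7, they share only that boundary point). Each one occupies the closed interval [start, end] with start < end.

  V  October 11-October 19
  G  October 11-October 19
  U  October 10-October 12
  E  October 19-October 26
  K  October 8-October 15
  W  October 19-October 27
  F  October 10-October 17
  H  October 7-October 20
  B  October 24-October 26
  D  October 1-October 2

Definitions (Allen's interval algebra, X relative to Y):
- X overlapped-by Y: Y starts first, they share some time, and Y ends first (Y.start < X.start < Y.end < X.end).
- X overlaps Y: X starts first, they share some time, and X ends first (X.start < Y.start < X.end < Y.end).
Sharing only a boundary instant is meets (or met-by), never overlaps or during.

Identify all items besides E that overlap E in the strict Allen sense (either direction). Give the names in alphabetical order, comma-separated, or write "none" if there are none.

H

Target E = [October 19, October 26].
B [October 24, October 26] → finishes → no.
D [October 1, October 2] → before → no.
F [October 10, October 17] → before → no.
G [October 11, October 19] → meets → no.
H [October 7, October 20] → overlaps → yes.
K [October 8, October 15] → before → no.
U [October 10, October 12] → before → no.
V [October 11, October 19] → meets → no.
W [October 19, October 27] → started-by → no.
Result: H.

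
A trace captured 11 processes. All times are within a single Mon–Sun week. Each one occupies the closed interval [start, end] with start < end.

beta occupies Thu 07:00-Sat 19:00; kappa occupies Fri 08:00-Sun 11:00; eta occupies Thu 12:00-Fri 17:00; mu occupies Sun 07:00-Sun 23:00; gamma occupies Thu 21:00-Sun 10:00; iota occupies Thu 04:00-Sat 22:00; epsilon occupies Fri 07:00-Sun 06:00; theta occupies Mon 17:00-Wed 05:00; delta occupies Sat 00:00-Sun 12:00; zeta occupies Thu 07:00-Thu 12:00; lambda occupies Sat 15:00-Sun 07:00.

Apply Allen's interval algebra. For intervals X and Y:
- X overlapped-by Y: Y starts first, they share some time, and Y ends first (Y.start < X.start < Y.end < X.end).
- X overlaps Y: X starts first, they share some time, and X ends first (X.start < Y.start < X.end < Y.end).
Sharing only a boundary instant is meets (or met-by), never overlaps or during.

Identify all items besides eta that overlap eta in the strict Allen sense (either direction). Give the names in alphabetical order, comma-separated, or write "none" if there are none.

epsilon, gamma, kappa

Target eta = [Thu 12:00, Fri 17:00].
beta [Thu 07:00, Sat 19:00] → contains → no.
delta [Sat 00:00, Sun 12:00] → after → no.
epsilon [Fri 07:00, Sun 06:00] → overlapped-by → yes.
gamma [Thu 21:00, Sun 10:00] → overlapped-by → yes.
iota [Thu 04:00, Sat 22:00] → contains → no.
kappa [Fri 08:00, Sun 11:00] → overlapped-by → yes.
lambda [Sat 15:00, Sun 07:00] → after → no.
mu [Sun 07:00, Sun 23:00] → after → no.
theta [Mon 17:00, Wed 05:00] → before → no.
zeta [Thu 07:00, Thu 12:00] → meets → no.
Result: epsilon, gamma, kappa.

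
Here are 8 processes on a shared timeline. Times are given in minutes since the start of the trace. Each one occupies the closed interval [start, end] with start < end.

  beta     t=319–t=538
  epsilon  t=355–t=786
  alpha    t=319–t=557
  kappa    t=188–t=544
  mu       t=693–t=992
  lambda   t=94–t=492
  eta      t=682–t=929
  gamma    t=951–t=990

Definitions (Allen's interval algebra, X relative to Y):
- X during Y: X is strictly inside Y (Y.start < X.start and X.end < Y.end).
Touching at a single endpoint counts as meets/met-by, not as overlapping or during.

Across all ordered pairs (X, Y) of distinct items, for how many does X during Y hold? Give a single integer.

2

Checking all 56 ordered pairs for relation 'during'; matching pairs in alphabetical order:
(beta, kappa): beta during kappa ✓
(gamma, mu): gamma during mu ✓
Count: 2.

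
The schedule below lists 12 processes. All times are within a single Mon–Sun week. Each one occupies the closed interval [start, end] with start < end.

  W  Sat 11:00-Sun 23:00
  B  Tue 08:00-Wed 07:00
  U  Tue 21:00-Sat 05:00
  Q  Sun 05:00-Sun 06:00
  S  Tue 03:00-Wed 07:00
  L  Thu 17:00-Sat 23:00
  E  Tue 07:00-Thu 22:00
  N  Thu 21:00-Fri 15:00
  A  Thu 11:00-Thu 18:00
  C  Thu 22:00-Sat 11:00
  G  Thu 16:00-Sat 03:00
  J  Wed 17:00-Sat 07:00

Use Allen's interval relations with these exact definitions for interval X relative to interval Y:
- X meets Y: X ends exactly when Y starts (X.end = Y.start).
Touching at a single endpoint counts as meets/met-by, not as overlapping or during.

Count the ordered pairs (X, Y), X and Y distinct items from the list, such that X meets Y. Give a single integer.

Checking all 132 ordered pairs for relation 'meets'; matching pairs in alphabetical order:
(C, W): C meets W ✓
(E, C): E meets C ✓
Count: 2.

2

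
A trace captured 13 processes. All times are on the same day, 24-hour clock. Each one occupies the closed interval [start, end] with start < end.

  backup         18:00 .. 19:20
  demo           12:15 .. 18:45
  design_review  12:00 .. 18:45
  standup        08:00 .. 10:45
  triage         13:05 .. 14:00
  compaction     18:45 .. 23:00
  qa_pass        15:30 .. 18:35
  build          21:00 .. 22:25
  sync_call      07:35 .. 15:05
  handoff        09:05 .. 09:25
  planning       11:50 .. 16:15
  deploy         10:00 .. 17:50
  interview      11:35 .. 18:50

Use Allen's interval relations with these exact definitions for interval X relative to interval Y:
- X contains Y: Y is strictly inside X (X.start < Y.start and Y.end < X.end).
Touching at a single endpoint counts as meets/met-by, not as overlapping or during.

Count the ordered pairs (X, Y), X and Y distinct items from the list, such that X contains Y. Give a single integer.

17

Checking all 156 ordered pairs for relation 'contains'; matching pairs in alphabetical order:
(compaction, build): compaction contains build ✓
(demo, qa_pass): demo contains qa_pass ✓
(demo, triage): demo contains triage ✓
(deploy, planning): deploy contains planning ✓
(deploy, triage): deploy contains triage ✓
(design_review, qa_pass): design_review contains qa_pass ✓
(design_review, triage): design_review contains triage ✓
(interview, demo): interview contains demo ✓
(interview, design_review): interview contains design_review ✓
(interview, planning): interview contains planning ✓
(interview, qa_pass): interview contains qa_pass ✓
(interview, triage): interview contains triage ✓
(planning, triage): planning contains triage ✓
(standup, handoff): standup contains handoff ✓
(sync_call, handoff): sync_call contains handoff ✓
(sync_call, standup): sync_call contains standup ✓
(sync_call, triage): sync_call contains triage ✓
Count: 17.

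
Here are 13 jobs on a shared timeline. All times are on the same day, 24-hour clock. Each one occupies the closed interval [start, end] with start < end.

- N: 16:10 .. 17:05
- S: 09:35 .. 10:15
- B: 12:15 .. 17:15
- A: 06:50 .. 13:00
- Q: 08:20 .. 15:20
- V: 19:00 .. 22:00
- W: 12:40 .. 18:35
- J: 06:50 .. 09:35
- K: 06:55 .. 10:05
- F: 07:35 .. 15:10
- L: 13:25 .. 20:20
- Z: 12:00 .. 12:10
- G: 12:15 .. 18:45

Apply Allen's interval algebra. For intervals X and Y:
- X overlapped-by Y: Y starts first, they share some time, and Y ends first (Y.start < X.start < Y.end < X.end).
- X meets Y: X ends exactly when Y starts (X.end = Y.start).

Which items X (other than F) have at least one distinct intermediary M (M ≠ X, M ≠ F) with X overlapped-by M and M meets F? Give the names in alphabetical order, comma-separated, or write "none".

Target F = [07:35, 15:10].
Intermediaries M with M meets F: none.
Union: none.

none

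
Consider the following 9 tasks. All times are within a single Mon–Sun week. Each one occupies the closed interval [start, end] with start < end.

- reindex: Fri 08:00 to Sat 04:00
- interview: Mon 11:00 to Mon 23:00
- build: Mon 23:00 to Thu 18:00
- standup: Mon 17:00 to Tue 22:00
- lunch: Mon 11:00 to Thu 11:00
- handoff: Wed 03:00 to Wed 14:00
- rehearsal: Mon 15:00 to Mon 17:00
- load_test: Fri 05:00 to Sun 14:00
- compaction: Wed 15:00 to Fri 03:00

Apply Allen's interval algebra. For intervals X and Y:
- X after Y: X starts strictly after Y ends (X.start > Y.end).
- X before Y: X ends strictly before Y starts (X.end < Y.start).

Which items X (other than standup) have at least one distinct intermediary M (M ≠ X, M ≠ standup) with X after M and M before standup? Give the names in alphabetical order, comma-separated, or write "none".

Target standup = [Mon 17:00, Tue 22:00].
Intermediaries M with M before standup: none.
Union: none.

none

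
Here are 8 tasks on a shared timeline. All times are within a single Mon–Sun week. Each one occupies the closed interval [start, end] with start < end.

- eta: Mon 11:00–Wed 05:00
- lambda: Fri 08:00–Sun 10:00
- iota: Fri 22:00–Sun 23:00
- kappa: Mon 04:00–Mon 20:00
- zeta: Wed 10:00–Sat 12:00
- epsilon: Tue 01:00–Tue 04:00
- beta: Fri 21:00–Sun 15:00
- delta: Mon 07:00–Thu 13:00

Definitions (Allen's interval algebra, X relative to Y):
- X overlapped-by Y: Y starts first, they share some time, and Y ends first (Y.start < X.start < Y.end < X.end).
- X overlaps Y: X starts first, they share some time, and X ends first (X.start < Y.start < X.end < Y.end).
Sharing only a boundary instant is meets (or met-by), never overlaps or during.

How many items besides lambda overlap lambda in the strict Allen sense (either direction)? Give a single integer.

3

Target lambda = [Fri 08:00, Sun 10:00].
beta [Fri 21:00, Sun 15:00] → overlapped-by → counts.
delta [Mon 07:00, Thu 13:00] → before → no.
epsilon [Tue 01:00, Tue 04:00] → before → no.
eta [Mon 11:00, Wed 05:00] → before → no.
iota [Fri 22:00, Sun 23:00] → overlapped-by → counts.
kappa [Mon 04:00, Mon 20:00] → before → no.
zeta [Wed 10:00, Sat 12:00] → overlaps → counts.
Total: 3.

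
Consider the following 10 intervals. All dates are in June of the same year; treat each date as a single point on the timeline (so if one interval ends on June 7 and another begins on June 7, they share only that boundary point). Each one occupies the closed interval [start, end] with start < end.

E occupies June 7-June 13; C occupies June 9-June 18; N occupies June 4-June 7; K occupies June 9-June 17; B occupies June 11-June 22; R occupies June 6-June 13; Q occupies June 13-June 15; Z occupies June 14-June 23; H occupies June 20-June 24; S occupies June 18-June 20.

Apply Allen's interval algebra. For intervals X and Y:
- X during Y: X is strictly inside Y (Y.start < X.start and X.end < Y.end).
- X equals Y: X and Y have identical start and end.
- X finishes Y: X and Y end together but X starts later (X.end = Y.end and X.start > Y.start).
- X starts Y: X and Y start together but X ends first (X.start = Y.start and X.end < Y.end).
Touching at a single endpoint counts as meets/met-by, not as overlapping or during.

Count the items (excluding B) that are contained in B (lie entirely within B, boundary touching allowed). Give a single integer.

Target B = [June 11, June 22].
C [June 9, June 18] → overlaps → no.
E [June 7, June 13] → overlaps → no.
H [June 20, June 24] → overlapped-by → no.
K [June 9, June 17] → overlaps → no.
N [June 4, June 7] → before → no.
Q [June 13, June 15] → during → counts.
R [June 6, June 13] → overlaps → no.
S [June 18, June 20] → during → counts.
Z [June 14, June 23] → overlapped-by → no.
Total: 2.

2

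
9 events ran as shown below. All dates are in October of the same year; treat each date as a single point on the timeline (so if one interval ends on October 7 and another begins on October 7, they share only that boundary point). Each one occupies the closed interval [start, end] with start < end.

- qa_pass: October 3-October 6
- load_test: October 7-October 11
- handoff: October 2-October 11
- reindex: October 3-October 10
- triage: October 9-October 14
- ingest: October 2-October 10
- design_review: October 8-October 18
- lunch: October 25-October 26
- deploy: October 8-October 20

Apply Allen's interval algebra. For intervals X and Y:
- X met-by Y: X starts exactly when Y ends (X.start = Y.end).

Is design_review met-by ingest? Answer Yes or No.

No

design_review = [October 8, October 18], ingest = [October 2, October 10].
Actual relation of design_review to ingest: overlapped-by.
Asked whether 'met-by' holds → No.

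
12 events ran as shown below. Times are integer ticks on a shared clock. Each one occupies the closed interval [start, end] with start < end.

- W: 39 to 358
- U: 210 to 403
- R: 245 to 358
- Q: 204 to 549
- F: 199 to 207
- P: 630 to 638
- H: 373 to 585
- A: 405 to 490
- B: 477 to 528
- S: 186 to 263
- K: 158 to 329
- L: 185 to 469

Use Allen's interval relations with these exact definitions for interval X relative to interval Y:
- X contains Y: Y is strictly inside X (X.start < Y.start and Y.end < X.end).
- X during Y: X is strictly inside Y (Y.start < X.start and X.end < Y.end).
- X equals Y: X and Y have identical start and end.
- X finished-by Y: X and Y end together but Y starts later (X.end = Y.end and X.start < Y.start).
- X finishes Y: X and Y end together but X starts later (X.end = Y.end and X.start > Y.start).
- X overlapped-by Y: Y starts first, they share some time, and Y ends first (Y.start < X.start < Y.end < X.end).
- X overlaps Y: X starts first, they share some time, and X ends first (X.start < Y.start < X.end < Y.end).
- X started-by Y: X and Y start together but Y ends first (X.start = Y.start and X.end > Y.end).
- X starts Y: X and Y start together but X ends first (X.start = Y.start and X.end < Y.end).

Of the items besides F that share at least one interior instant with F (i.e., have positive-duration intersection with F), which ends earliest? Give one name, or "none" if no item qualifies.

S

Target F = [199, 207].
A [405, 490] → after → excluded.
B [477, 528] → after → excluded.
H [373, 585] → after → excluded.
K [158, 329] → contains → candidate.
L [185, 469] → contains → candidate.
P [630, 638] → after → excluded.
Q [204, 549] → overlapped-by → candidate.
R [245, 358] → after → excluded.
S [186, 263] → contains → candidate.
U [210, 403] → after → excluded.
W [39, 358] → contains → candidate.
Among candidates, earliest end is 263 → S.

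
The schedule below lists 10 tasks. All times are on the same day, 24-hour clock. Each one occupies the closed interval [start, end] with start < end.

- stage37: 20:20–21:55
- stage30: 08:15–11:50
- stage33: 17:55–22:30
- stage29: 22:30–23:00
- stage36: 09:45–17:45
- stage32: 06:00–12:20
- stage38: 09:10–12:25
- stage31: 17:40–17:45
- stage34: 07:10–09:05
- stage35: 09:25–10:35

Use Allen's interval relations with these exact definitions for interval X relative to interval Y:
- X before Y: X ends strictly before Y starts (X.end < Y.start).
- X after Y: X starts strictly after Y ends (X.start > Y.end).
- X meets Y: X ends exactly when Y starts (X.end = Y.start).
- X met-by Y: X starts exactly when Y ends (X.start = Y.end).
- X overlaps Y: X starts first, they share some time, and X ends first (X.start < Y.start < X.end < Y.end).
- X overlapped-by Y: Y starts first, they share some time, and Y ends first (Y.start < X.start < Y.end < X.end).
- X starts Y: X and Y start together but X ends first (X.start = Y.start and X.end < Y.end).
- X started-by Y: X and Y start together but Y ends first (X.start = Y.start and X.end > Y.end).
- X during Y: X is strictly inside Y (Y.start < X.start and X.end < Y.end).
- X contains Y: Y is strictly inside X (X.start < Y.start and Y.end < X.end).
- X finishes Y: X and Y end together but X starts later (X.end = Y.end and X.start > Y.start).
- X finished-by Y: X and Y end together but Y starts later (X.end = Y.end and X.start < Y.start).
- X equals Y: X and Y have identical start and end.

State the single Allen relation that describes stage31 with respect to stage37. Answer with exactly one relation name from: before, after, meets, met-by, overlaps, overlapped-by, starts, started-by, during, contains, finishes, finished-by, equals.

stage31 = [17:40, 17:45]; stage37 = [20:20, 21:55].
Compare endpoints: stage31.start < stage37.start, stage31.start < stage37.end, stage31.end < stage37.start, stage31.end < stage37.end.
That pattern is 'before'.

before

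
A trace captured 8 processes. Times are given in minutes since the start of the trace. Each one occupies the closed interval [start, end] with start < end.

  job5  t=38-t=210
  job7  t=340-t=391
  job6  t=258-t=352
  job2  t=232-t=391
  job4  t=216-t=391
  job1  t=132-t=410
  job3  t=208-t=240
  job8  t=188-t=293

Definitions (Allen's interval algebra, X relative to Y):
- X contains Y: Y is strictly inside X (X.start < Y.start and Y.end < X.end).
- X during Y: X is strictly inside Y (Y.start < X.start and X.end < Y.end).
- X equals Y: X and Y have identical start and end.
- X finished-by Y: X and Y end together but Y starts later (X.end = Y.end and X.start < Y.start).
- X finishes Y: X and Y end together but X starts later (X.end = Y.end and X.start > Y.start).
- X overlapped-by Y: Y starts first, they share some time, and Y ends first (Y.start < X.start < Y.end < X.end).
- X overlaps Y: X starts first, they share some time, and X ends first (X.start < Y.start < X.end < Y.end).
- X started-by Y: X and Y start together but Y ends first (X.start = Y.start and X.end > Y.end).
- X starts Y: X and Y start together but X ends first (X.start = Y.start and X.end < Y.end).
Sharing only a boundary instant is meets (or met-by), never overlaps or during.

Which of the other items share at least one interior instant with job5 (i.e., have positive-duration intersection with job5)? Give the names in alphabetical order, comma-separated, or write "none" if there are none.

job1, job3, job8

Target job5 = [t=38, t=210].
job1 [t=132, t=410] → overlapped-by → yes.
job2 [t=232, t=391] → after → no.
job3 [t=208, t=240] → overlapped-by → yes.
job4 [t=216, t=391] → after → no.
job6 [t=258, t=352] → after → no.
job7 [t=340, t=391] → after → no.
job8 [t=188, t=293] → overlapped-by → yes.
Result: job1, job3, job8.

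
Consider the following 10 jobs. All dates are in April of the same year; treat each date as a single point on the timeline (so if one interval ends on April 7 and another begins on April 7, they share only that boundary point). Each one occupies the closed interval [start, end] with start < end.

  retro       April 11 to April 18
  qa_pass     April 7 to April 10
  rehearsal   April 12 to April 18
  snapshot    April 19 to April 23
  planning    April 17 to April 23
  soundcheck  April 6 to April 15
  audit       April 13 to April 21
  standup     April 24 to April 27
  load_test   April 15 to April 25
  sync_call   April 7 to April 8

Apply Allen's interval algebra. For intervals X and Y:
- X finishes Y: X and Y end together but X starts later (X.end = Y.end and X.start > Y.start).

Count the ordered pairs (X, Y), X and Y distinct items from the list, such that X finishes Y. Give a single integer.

2

Checking all 90 ordered pairs for relation 'finishes'; matching pairs in alphabetical order:
(rehearsal, retro): rehearsal finishes retro ✓
(snapshot, planning): snapshot finishes planning ✓
Count: 2.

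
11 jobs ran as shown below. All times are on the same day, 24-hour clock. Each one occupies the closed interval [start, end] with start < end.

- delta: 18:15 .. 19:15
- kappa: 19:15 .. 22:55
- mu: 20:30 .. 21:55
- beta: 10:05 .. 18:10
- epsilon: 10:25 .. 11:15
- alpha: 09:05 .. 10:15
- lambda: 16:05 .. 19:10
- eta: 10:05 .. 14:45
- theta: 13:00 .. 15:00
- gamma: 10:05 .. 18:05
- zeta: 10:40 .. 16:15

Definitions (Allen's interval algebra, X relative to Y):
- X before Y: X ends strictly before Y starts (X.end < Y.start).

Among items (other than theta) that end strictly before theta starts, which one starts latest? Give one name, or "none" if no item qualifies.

epsilon

Target theta = [13:00, 15:00].
alpha [09:05, 10:15] → before → candidate.
beta [10:05, 18:10] → contains → excluded.
delta [18:15, 19:15] → after → excluded.
epsilon [10:25, 11:15] → before → candidate.
eta [10:05, 14:45] → overlaps → excluded.
gamma [10:05, 18:05] → contains → excluded.
kappa [19:15, 22:55] → after → excluded.
lambda [16:05, 19:10] → after → excluded.
mu [20:30, 21:55] → after → excluded.
zeta [10:40, 16:15] → contains → excluded.
Among candidates, latest start is 10:25 → epsilon.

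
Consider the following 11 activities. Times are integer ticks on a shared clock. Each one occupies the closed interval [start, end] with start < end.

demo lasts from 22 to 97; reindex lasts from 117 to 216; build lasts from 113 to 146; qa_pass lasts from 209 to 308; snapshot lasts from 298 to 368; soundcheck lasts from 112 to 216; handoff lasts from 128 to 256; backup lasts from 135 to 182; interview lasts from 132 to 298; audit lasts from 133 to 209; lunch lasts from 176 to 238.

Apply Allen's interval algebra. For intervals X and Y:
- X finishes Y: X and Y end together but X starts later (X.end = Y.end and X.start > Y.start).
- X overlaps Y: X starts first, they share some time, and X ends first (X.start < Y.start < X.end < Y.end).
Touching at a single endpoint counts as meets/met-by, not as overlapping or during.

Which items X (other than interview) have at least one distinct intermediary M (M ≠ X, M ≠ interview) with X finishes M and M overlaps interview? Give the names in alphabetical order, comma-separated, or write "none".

reindex

Target interview = [132, 298].
Intermediaries M with M overlaps interview: build, handoff, reindex, soundcheck.
Via build — items with X finishes build: none.
Via handoff — items with X finishes handoff: none.
Via reindex — items with X finishes reindex: none.
Via soundcheck — items with X finishes soundcheck: reindex.
Union: reindex.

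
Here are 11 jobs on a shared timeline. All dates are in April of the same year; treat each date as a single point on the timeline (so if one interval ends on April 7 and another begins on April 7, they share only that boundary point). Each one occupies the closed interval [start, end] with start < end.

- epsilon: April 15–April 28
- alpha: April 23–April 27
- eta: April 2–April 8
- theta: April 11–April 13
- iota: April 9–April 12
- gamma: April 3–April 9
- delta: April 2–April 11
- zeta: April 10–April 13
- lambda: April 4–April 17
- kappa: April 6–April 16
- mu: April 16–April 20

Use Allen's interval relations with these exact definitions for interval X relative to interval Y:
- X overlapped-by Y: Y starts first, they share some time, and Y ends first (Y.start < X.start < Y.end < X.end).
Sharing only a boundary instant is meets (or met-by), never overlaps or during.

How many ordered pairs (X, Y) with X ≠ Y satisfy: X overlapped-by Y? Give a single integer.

14

Checking all 110 ordered pairs for relation 'overlapped-by'; matching pairs in alphabetical order:
(epsilon, kappa): epsilon overlapped-by kappa ✓
(epsilon, lambda): epsilon overlapped-by lambda ✓
(gamma, eta): gamma overlapped-by eta ✓
(iota, delta): iota overlapped-by delta ✓
(kappa, delta): kappa overlapped-by delta ✓
(kappa, eta): kappa overlapped-by eta ✓
(kappa, gamma): kappa overlapped-by gamma ✓
(lambda, delta): lambda overlapped-by delta ✓
(lambda, eta): lambda overlapped-by eta ✓
(lambda, gamma): lambda overlapped-by gamma ✓
(mu, lambda): mu overlapped-by lambda ✓
(theta, iota): theta overlapped-by iota ✓
(zeta, delta): zeta overlapped-by delta ✓
(zeta, iota): zeta overlapped-by iota ✓
Count: 14.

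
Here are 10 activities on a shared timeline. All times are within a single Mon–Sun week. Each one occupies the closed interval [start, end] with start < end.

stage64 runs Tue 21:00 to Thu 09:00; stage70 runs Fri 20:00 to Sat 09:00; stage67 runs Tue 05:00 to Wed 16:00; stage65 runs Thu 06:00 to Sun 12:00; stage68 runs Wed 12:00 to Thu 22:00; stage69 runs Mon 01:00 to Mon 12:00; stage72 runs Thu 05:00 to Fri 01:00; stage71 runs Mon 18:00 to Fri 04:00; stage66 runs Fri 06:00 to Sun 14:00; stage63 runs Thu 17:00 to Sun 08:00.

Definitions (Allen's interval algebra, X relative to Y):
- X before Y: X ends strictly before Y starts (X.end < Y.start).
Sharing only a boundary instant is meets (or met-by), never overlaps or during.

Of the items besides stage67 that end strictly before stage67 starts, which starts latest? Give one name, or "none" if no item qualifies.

Target stage67 = [Tue 05:00, Wed 16:00].
stage63 [Thu 17:00, Sun 08:00] → after → excluded.
stage64 [Tue 21:00, Thu 09:00] → overlapped-by → excluded.
stage65 [Thu 06:00, Sun 12:00] → after → excluded.
stage66 [Fri 06:00, Sun 14:00] → after → excluded.
stage68 [Wed 12:00, Thu 22:00] → overlapped-by → excluded.
stage69 [Mon 01:00, Mon 12:00] → before → candidate.
stage70 [Fri 20:00, Sat 09:00] → after → excluded.
stage71 [Mon 18:00, Fri 04:00] → contains → excluded.
stage72 [Thu 05:00, Fri 01:00] → after → excluded.
Among candidates, latest start is Mon 01:00 → stage69.

stage69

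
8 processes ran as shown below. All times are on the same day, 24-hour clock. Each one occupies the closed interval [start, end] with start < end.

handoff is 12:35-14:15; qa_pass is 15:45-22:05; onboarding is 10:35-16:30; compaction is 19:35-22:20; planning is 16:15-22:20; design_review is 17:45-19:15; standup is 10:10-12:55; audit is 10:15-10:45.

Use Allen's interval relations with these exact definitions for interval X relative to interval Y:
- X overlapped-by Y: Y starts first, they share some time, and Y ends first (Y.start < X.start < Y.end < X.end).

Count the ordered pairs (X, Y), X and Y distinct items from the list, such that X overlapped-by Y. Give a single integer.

7

Checking all 56 ordered pairs for relation 'overlapped-by'; matching pairs in alphabetical order:
(compaction, qa_pass): compaction overlapped-by qa_pass ✓
(handoff, standup): handoff overlapped-by standup ✓
(onboarding, audit): onboarding overlapped-by audit ✓
(onboarding, standup): onboarding overlapped-by standup ✓
(planning, onboarding): planning overlapped-by onboarding ✓
(planning, qa_pass): planning overlapped-by qa_pass ✓
(qa_pass, onboarding): qa_pass overlapped-by onboarding ✓
Count: 7.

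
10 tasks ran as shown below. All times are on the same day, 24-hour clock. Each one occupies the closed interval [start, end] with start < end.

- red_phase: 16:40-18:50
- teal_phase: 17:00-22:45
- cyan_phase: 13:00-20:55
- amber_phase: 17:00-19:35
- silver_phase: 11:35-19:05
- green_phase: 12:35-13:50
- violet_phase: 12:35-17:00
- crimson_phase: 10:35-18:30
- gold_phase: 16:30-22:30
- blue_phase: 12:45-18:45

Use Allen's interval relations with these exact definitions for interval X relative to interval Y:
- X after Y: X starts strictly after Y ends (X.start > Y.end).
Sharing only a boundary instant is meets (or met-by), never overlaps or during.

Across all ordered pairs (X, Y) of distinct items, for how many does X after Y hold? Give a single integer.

Checking all 90 ordered pairs for relation 'after'; matching pairs in alphabetical order:
(amber_phase, green_phase): amber_phase after green_phase ✓
(gold_phase, green_phase): gold_phase after green_phase ✓
(red_phase, green_phase): red_phase after green_phase ✓
(teal_phase, green_phase): teal_phase after green_phase ✓
Count: 4.

4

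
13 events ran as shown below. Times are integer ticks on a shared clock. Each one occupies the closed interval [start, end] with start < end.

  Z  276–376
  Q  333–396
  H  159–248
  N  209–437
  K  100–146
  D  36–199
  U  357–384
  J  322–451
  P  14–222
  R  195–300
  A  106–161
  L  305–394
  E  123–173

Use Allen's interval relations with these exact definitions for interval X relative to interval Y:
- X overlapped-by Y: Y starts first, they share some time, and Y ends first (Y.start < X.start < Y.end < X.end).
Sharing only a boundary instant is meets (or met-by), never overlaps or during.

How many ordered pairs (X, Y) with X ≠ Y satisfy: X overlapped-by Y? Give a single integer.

21

Checking all 156 ordered pairs for relation 'overlapped-by'; matching pairs in alphabetical order:
(A, K): A overlapped-by K ✓
(E, A): E overlapped-by A ✓
(E, K): E overlapped-by K ✓
(H, A): H overlapped-by A ✓
(H, D): H overlapped-by D ✓
(H, E): H overlapped-by E ✓
(H, P): H overlapped-by P ✓
(J, L): J overlapped-by L ✓
(J, N): J overlapped-by N ✓
(J, Z): J overlapped-by Z ✓
(L, Z): L overlapped-by Z ✓
(N, H): N overlapped-by H ✓
(N, P): N overlapped-by P ✓
(N, R): N overlapped-by R ✓
(Q, L): Q overlapped-by L ✓
(Q, Z): Q overlapped-by Z ✓
(R, D): R overlapped-by D ✓
(R, H): R overlapped-by H ✓
(R, P): R overlapped-by P ✓
(U, Z): U overlapped-by Z ✓
(Z, R): Z overlapped-by R ✓
Count: 21.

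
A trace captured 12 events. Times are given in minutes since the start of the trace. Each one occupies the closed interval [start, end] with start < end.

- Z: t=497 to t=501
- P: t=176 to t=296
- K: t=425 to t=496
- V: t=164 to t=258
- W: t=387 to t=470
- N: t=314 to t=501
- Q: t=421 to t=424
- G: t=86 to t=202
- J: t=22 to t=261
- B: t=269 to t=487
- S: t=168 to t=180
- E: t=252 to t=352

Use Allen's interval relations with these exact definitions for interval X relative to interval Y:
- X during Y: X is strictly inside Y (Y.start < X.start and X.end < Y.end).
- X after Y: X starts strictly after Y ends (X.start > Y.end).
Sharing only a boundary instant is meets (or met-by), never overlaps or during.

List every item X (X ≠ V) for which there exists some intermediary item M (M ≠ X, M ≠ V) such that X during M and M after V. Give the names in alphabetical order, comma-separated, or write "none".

K, Q, W

Target V = [t=164, t=258].
Intermediaries M with M after V: B, K, N, Q, W, Z.
Via B — items with X during B: Q, W.
Via K — items with X during K: none.
Via N — items with X during N: K, Q, W.
Via Q — items with X during Q: none.
Via W — items with X during W: Q.
Via Z — items with X during Z: none.
Union: K, Q, W.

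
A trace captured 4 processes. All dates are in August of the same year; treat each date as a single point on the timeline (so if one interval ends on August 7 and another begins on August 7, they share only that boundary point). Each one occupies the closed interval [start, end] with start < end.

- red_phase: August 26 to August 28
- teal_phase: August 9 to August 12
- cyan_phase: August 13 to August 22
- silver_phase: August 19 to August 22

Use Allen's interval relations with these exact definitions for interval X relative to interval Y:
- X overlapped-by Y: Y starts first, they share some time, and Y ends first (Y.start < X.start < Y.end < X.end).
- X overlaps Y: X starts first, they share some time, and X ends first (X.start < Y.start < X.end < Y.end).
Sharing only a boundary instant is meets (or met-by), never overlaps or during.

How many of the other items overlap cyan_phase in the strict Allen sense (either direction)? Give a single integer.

Target cyan_phase = [August 13, August 22].
red_phase [August 26, August 28] → after → no.
silver_phase [August 19, August 22] → finishes → no.
teal_phase [August 9, August 12] → before → no.
Total: 0.

0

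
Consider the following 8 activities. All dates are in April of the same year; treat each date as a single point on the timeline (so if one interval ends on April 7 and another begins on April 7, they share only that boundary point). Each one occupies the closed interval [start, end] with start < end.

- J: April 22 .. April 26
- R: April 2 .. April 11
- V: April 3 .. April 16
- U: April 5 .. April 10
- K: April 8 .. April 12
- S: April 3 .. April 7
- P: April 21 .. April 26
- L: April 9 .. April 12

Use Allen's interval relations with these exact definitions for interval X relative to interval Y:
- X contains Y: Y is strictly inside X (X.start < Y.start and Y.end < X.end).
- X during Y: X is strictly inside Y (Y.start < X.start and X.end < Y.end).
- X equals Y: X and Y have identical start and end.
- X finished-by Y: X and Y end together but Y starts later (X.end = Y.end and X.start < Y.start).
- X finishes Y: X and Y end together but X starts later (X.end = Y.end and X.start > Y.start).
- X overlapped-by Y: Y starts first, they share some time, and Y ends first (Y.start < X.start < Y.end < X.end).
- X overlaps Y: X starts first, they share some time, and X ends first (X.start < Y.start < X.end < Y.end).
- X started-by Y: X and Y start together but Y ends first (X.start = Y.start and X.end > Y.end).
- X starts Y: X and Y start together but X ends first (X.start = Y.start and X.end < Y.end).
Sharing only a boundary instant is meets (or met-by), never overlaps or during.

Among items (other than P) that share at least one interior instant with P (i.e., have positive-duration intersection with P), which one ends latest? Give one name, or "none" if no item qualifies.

J

Target P = [April 21, April 26].
J [April 22, April 26] → finishes → candidate.
K [April 8, April 12] → before → excluded.
L [April 9, April 12] → before → excluded.
R [April 2, April 11] → before → excluded.
S [April 3, April 7] → before → excluded.
U [April 5, April 10] → before → excluded.
V [April 3, April 16] → before → excluded.
Among candidates, latest end is April 26 → J.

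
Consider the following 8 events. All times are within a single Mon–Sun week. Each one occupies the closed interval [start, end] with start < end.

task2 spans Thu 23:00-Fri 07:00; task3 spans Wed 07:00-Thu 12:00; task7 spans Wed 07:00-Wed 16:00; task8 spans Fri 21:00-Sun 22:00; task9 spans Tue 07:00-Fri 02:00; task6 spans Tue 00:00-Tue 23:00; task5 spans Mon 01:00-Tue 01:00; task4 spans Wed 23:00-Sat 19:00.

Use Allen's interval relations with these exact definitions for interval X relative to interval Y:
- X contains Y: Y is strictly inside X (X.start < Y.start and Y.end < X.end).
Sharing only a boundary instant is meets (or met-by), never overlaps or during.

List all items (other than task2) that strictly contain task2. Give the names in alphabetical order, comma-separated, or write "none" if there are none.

task4

Target task2 = [Thu 23:00, Fri 07:00].
task3 [Wed 07:00, Thu 12:00] → before → no.
task4 [Wed 23:00, Sat 19:00] → contains → yes.
task5 [Mon 01:00, Tue 01:00] → before → no.
task6 [Tue 00:00, Tue 23:00] → before → no.
task7 [Wed 07:00, Wed 16:00] → before → no.
task8 [Fri 21:00, Sun 22:00] → after → no.
task9 [Tue 07:00, Fri 02:00] → overlaps → no.
Result: task4.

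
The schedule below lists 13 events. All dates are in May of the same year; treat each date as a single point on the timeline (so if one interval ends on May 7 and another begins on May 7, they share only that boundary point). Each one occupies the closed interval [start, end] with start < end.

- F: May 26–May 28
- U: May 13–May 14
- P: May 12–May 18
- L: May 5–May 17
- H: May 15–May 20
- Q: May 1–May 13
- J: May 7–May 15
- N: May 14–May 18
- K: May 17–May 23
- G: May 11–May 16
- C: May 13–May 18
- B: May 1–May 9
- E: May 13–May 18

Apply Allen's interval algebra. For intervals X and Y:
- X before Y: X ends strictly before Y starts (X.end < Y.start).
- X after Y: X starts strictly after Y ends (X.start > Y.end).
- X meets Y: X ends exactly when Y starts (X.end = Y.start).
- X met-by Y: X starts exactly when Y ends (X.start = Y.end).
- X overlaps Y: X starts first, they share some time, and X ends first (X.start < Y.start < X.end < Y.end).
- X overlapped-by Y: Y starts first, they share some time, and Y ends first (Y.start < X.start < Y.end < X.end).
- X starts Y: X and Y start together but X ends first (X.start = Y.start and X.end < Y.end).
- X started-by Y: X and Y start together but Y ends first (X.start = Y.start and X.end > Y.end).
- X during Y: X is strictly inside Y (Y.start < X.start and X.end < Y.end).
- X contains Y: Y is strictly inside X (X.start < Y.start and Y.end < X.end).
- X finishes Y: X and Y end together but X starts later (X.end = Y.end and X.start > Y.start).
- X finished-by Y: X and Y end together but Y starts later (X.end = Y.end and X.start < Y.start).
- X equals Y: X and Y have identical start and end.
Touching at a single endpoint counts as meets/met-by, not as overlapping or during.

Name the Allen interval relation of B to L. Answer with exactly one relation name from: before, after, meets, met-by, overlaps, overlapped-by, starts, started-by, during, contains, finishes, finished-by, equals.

overlaps

B = [May 1, May 9]; L = [May 5, May 17].
Compare endpoints: B.start < L.start, B.start < L.end, B.end > L.start, B.end < L.end.
That pattern is 'overlaps'.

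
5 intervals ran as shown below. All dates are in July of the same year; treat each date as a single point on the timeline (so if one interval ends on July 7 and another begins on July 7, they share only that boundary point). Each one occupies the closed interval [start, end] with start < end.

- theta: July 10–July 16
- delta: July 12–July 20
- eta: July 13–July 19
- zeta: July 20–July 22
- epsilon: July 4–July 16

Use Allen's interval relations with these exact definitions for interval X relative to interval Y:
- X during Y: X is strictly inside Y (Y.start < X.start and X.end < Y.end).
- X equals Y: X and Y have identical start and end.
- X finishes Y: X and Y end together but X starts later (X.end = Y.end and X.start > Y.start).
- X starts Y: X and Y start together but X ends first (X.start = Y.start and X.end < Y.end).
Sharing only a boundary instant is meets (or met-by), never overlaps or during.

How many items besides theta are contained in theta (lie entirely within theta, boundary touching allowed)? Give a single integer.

Target theta = [July 10, July 16].
delta [July 12, July 20] → overlapped-by → no.
epsilon [July 4, July 16] → finished-by → no.
eta [July 13, July 19] → overlapped-by → no.
zeta [July 20, July 22] → after → no.
Total: 0.

0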